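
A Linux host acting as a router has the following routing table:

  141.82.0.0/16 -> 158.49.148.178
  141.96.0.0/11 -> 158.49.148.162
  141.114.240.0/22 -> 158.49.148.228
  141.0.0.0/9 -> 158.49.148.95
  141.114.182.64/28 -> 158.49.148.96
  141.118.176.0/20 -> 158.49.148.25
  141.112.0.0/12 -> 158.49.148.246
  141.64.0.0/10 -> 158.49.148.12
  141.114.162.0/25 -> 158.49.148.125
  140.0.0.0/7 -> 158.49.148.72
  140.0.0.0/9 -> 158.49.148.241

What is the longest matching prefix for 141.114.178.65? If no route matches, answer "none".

141.112.0.0/12

Entries matching 141.114.178.65:
  140.0.0.0/7 (140.0.0.0 - 141.255.255.255)
  141.0.0.0/9 (141.0.0.0 - 141.127.255.255)
  141.64.0.0/10 (141.64.0.0 - 141.127.255.255)
  141.96.0.0/11 (141.96.0.0 - 141.127.255.255)
  141.112.0.0/12 (141.112.0.0 - 141.127.255.255)
Most specific is 141.112.0.0/12.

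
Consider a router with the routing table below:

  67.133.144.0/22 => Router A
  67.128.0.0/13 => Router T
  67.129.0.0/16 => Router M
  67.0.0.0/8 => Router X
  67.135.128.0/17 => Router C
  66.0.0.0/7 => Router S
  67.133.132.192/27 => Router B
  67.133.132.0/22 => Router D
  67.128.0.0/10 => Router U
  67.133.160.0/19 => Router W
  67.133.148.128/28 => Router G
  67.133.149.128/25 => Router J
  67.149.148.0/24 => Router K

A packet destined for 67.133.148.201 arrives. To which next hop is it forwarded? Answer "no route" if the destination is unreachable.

Router T

Routes whose prefix contains 67.133.148.201:
  66.0.0.0/7 (66.0.0.0 - 67.255.255.255) -> Router S
  67.0.0.0/8 (67.0.0.0 - 67.255.255.255) -> Router X
  67.128.0.0/10 (67.128.0.0 - 67.191.255.255) -> Router U
  67.128.0.0/13 (67.128.0.0 - 67.135.255.255) -> Router T
More-specific entries that do NOT match:
  67.133.148.128/28 (67.133.148.128 - 67.133.148.143) does not contain 67.133.148.201
  67.133.132.192/27 (67.133.132.192 - 67.133.132.223) does not contain 67.133.148.201
  67.133.149.128/25 (67.133.149.128 - 67.133.149.255) does not contain 67.133.148.201
  67.149.148.0/24 (67.149.148.0 - 67.149.148.255) does not contain 67.133.148.201
  67.133.144.0/22 (67.133.144.0 - 67.133.147.255) does not contain 67.133.148.201
  67.133.132.0/22 (67.133.132.0 - 67.133.135.255) does not contain 67.133.148.201
  67.133.160.0/19 (67.133.160.0 - 67.133.191.255) does not contain 67.133.148.201
  67.135.128.0/17 (67.135.128.0 - 67.135.255.255) does not contain 67.133.148.201
  67.129.0.0/16 (67.129.0.0 - 67.129.255.255) does not contain 67.133.148.201
Longest matching prefix is /13 -> next hop Router T.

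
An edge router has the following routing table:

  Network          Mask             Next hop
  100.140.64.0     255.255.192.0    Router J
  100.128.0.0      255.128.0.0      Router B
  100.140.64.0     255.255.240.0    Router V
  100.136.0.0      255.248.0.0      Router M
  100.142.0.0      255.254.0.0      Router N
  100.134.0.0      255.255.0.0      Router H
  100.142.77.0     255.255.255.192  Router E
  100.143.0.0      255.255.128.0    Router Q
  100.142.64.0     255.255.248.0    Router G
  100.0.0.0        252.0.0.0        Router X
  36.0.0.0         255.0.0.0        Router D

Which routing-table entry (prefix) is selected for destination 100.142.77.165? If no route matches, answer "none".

100.142.0.0/15

Entries matching 100.142.77.165:
  100.0.0.0/6 (100.0.0.0 - 103.255.255.255)
  100.128.0.0/9 (100.128.0.0 - 100.255.255.255)
  100.136.0.0/13 (100.136.0.0 - 100.143.255.255)
  100.142.0.0/15 (100.142.0.0 - 100.143.255.255)
Most specific is 100.142.0.0/15.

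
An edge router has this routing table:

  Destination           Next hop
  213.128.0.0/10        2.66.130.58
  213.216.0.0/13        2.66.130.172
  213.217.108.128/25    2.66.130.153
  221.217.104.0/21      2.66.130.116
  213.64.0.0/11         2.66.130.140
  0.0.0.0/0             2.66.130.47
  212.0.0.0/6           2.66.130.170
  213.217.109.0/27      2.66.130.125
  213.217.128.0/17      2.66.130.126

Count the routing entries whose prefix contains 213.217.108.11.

3

Prefixes containing 213.217.108.11:
  0.0.0.0/0 (default, matches everything)
  212.0.0.0/6 (212.0.0.0 - 215.255.255.255)
  213.216.0.0/13 (213.216.0.0 - 213.223.255.255)
Total matching entries: 3.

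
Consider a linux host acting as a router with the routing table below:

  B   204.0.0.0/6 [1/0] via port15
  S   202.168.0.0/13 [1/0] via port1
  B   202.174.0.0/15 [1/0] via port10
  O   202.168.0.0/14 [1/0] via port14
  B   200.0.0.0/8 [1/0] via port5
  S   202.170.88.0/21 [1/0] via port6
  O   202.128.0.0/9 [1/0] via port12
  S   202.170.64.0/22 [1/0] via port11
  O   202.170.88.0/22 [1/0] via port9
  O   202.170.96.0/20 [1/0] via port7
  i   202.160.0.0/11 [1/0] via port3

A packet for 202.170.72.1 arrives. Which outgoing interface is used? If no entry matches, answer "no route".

Routes whose prefix contains 202.170.72.1:
  202.128.0.0/9 (202.128.0.0 - 202.255.255.255) -> port12
  202.160.0.0/11 (202.160.0.0 - 202.191.255.255) -> port3
  202.168.0.0/13 (202.168.0.0 - 202.175.255.255) -> port1
  202.168.0.0/14 (202.168.0.0 - 202.171.255.255) -> port14
More-specific entries that do NOT match:
  202.170.64.0/22 (202.170.64.0 - 202.170.67.255) does not contain 202.170.72.1
  202.170.88.0/22 (202.170.88.0 - 202.170.91.255) does not contain 202.170.72.1
  202.170.88.0/21 (202.170.88.0 - 202.170.95.255) does not contain 202.170.72.1
  202.170.96.0/20 (202.170.96.0 - 202.170.111.255) does not contain 202.170.72.1
  202.174.0.0/15 (202.174.0.0 - 202.175.255.255) does not contain 202.170.72.1
Longest matching prefix is /14 -> interface port14.

port14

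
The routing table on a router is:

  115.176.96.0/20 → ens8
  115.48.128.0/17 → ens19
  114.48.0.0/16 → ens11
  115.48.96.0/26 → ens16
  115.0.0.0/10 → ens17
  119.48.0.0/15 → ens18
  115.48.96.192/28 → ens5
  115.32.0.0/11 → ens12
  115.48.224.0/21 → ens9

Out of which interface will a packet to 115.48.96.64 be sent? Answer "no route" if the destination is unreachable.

ens12

Routes whose prefix contains 115.48.96.64:
  115.0.0.0/10 (115.0.0.0 - 115.63.255.255) -> ens17
  115.32.0.0/11 (115.32.0.0 - 115.63.255.255) -> ens12
More-specific entries that do NOT match:
  115.48.96.192/28 (115.48.96.192 - 115.48.96.207) does not contain 115.48.96.64
  115.48.96.0/26 (115.48.96.0 - 115.48.96.63) does not contain 115.48.96.64
  115.48.224.0/21 (115.48.224.0 - 115.48.231.255) does not contain 115.48.96.64
  115.176.96.0/20 (115.176.96.0 - 115.176.111.255) does not contain 115.48.96.64
  115.48.128.0/17 (115.48.128.0 - 115.48.255.255) does not contain 115.48.96.64
  114.48.0.0/16 (114.48.0.0 - 114.48.255.255) does not contain 115.48.96.64
  119.48.0.0/15 (119.48.0.0 - 119.49.255.255) does not contain 115.48.96.64
Longest matching prefix is /11 -> interface ens12.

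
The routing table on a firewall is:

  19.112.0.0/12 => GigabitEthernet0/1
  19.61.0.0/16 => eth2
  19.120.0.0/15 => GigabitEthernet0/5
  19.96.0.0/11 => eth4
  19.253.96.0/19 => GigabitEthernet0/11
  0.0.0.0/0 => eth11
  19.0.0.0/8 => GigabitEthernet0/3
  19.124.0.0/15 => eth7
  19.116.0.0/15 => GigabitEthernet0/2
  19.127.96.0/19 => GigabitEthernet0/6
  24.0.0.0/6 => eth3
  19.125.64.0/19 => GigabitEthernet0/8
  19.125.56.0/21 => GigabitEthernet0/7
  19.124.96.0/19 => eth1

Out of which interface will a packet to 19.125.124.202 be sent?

Routes whose prefix contains 19.125.124.202:
  0.0.0.0/0 (default, matches everything) -> eth11
  19.0.0.0/8 (19.0.0.0 - 19.255.255.255) -> GigabitEthernet0/3
  19.96.0.0/11 (19.96.0.0 - 19.127.255.255) -> eth4
  19.112.0.0/12 (19.112.0.0 - 19.127.255.255) -> GigabitEthernet0/1
  19.124.0.0/15 (19.124.0.0 - 19.125.255.255) -> eth7
More-specific entries that do NOT match:
  19.125.56.0/21 (19.125.56.0 - 19.125.63.255) does not contain 19.125.124.202
  19.253.96.0/19 (19.253.96.0 - 19.253.127.255) does not contain 19.125.124.202
  19.127.96.0/19 (19.127.96.0 - 19.127.127.255) does not contain 19.125.124.202
  19.125.64.0/19 (19.125.64.0 - 19.125.95.255) does not contain 19.125.124.202
  19.124.96.0/19 (19.124.96.0 - 19.124.127.255) does not contain 19.125.124.202
  19.61.0.0/16 (19.61.0.0 - 19.61.255.255) does not contain 19.125.124.202
Longest matching prefix is /15 -> interface eth7.

eth7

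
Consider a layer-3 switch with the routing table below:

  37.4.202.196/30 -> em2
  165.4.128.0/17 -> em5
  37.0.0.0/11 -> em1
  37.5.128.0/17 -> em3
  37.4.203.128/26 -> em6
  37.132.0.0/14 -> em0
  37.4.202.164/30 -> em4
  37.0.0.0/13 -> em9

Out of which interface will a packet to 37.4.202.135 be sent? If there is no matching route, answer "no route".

Routes whose prefix contains 37.4.202.135:
  37.0.0.0/11 (37.0.0.0 - 37.31.255.255) -> em1
  37.0.0.0/13 (37.0.0.0 - 37.7.255.255) -> em9
More-specific entries that do NOT match:
  37.4.202.196/30 (37.4.202.196 - 37.4.202.199) does not contain 37.4.202.135
  37.4.202.164/30 (37.4.202.164 - 37.4.202.167) does not contain 37.4.202.135
  37.4.203.128/26 (37.4.203.128 - 37.4.203.191) does not contain 37.4.202.135
  165.4.128.0/17 (165.4.128.0 - 165.4.255.255) does not contain 37.4.202.135
  37.5.128.0/17 (37.5.128.0 - 37.5.255.255) does not contain 37.4.202.135
  37.132.0.0/14 (37.132.0.0 - 37.135.255.255) does not contain 37.4.202.135
Longest matching prefix is /13 -> interface em9.

em9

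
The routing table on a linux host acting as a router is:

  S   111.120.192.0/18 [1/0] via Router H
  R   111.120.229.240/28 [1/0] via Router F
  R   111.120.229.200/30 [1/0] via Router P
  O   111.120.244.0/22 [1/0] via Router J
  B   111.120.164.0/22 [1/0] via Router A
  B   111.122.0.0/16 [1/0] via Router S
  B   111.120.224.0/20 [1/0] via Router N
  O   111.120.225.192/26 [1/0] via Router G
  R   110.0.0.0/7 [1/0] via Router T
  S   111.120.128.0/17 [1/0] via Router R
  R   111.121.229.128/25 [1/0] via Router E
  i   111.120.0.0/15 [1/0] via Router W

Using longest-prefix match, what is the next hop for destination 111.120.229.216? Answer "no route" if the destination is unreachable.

Router N

Routes whose prefix contains 111.120.229.216:
  110.0.0.0/7 (110.0.0.0 - 111.255.255.255) -> Router T
  111.120.0.0/15 (111.120.0.0 - 111.121.255.255) -> Router W
  111.120.128.0/17 (111.120.128.0 - 111.120.255.255) -> Router R
  111.120.192.0/18 (111.120.192.0 - 111.120.255.255) -> Router H
  111.120.224.0/20 (111.120.224.0 - 111.120.239.255) -> Router N
More-specific entries that do NOT match:
  111.120.229.200/30 (111.120.229.200 - 111.120.229.203) does not contain 111.120.229.216
  111.120.229.240/28 (111.120.229.240 - 111.120.229.255) does not contain 111.120.229.216
  111.120.225.192/26 (111.120.225.192 - 111.120.225.255) does not contain 111.120.229.216
  111.121.229.128/25 (111.121.229.128 - 111.121.229.255) does not contain 111.120.229.216
  111.120.244.0/22 (111.120.244.0 - 111.120.247.255) does not contain 111.120.229.216
  111.120.164.0/22 (111.120.164.0 - 111.120.167.255) does not contain 111.120.229.216
Longest matching prefix is /20 -> next hop Router N.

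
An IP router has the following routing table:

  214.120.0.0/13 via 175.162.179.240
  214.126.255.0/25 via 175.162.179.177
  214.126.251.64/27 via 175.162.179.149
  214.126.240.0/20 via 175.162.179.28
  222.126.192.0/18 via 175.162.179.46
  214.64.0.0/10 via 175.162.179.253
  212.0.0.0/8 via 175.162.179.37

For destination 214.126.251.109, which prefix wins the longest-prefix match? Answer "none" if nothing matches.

Entries matching 214.126.251.109:
  214.64.0.0/10 (214.64.0.0 - 214.127.255.255)
  214.120.0.0/13 (214.120.0.0 - 214.127.255.255)
  214.126.240.0/20 (214.126.240.0 - 214.126.255.255)
Most specific is 214.126.240.0/20.

214.126.240.0/20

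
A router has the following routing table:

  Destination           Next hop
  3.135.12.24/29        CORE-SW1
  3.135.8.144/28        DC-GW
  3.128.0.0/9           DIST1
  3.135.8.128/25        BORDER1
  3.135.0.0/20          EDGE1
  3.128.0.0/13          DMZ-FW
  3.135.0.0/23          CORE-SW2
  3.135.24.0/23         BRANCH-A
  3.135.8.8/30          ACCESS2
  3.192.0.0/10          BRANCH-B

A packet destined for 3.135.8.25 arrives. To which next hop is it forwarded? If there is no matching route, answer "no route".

EDGE1

Routes whose prefix contains 3.135.8.25:
  3.128.0.0/9 (3.128.0.0 - 3.255.255.255) -> DIST1
  3.128.0.0/13 (3.128.0.0 - 3.135.255.255) -> DMZ-FW
  3.135.0.0/20 (3.135.0.0 - 3.135.15.255) -> EDGE1
More-specific entries that do NOT match:
  3.135.8.8/30 (3.135.8.8 - 3.135.8.11) does not contain 3.135.8.25
  3.135.12.24/29 (3.135.12.24 - 3.135.12.31) does not contain 3.135.8.25
  3.135.8.144/28 (3.135.8.144 - 3.135.8.159) does not contain 3.135.8.25
  3.135.8.128/25 (3.135.8.128 - 3.135.8.255) does not contain 3.135.8.25
  3.135.0.0/23 (3.135.0.0 - 3.135.1.255) does not contain 3.135.8.25
  3.135.24.0/23 (3.135.24.0 - 3.135.25.255) does not contain 3.135.8.25
Longest matching prefix is /20 -> next hop EDGE1.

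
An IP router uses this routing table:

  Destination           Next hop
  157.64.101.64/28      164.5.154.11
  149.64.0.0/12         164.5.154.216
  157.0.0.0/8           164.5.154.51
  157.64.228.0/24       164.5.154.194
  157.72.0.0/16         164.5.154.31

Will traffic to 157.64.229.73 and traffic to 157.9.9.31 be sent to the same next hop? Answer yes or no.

157.64.229.73: longest match 157.0.0.0/8 -> 164.5.154.51
157.9.9.31: longest match 157.0.0.0/8 -> 164.5.154.51

yes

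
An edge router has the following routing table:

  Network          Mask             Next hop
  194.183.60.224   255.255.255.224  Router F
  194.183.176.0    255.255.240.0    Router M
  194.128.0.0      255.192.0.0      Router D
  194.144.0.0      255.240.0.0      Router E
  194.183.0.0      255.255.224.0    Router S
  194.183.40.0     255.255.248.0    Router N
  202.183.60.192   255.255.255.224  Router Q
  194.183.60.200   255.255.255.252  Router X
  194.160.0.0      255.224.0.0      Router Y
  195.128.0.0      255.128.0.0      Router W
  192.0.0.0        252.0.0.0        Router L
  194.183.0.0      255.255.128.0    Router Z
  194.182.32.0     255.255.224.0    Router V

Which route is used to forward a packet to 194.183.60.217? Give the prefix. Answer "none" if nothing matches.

194.183.0.0/17

Entries matching 194.183.60.217:
  192.0.0.0/6 (192.0.0.0 - 195.255.255.255)
  194.128.0.0/10 (194.128.0.0 - 194.191.255.255)
  194.160.0.0/11 (194.160.0.0 - 194.191.255.255)
  194.183.0.0/17 (194.183.0.0 - 194.183.127.255)
Most specific is 194.183.0.0/17.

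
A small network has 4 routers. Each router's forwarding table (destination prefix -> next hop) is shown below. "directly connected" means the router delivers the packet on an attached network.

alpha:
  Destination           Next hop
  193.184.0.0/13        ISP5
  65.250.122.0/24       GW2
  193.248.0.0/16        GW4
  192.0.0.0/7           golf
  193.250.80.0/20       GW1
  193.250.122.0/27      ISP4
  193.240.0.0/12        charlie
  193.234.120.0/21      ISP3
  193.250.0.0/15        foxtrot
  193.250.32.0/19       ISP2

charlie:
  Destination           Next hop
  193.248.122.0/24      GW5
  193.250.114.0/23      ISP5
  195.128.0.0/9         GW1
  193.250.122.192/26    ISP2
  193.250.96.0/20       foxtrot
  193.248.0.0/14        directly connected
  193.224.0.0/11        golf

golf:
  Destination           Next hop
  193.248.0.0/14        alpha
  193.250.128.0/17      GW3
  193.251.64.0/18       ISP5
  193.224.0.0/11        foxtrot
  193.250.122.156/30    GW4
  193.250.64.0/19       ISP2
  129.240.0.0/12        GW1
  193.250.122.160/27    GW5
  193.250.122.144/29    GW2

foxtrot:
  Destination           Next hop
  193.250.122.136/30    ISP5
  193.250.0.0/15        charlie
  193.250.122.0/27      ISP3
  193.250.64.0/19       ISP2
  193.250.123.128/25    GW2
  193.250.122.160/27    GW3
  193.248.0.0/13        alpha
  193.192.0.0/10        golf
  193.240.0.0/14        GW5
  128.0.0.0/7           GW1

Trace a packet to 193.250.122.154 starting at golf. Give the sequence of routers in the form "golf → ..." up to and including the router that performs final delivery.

At golf: longest match for 193.250.122.154 is 193.248.0.0/14 -> alpha
At alpha: longest match for 193.250.122.154 is 193.250.0.0/15 -> foxtrot
At foxtrot: longest match for 193.250.122.154 is 193.250.0.0/15 -> charlie
At charlie: longest match for 193.250.122.154 is 193.248.0.0/14 -> directly connected

golf → alpha → foxtrot → charlie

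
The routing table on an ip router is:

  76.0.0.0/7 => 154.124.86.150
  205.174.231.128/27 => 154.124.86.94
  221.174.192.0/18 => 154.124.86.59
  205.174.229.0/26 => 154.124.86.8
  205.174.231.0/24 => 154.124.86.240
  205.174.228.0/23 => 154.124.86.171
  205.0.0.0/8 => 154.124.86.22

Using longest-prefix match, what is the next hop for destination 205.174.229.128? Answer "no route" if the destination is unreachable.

154.124.86.171

Routes whose prefix contains 205.174.229.128:
  205.0.0.0/8 (205.0.0.0 - 205.255.255.255) -> 154.124.86.22
  205.174.228.0/23 (205.174.228.0 - 205.174.229.255) -> 154.124.86.171
More-specific entries that do NOT match:
  205.174.231.128/27 (205.174.231.128 - 205.174.231.159) does not contain 205.174.229.128
  205.174.229.0/26 (205.174.229.0 - 205.174.229.63) does not contain 205.174.229.128
  205.174.231.0/24 (205.174.231.0 - 205.174.231.255) does not contain 205.174.229.128
Longest matching prefix is /23 -> next hop 154.124.86.171.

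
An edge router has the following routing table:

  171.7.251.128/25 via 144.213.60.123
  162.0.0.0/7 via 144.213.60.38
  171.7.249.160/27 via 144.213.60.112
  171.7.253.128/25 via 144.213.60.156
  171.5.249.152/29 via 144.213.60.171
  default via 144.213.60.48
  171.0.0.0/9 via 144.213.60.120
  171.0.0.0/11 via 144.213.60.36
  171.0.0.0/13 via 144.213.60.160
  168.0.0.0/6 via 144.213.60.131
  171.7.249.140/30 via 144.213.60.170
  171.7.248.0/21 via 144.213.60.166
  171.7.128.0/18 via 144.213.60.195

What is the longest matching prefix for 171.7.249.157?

171.7.248.0/21

Entries matching 171.7.249.157:
  0.0.0.0/0 (default, matches everything)
  168.0.0.0/6 (168.0.0.0 - 171.255.255.255)
  171.0.0.0/9 (171.0.0.0 - 171.127.255.255)
  171.0.0.0/11 (171.0.0.0 - 171.31.255.255)
  171.0.0.0/13 (171.0.0.0 - 171.7.255.255)
  171.7.248.0/21 (171.7.248.0 - 171.7.255.255)
Most specific is 171.7.248.0/21.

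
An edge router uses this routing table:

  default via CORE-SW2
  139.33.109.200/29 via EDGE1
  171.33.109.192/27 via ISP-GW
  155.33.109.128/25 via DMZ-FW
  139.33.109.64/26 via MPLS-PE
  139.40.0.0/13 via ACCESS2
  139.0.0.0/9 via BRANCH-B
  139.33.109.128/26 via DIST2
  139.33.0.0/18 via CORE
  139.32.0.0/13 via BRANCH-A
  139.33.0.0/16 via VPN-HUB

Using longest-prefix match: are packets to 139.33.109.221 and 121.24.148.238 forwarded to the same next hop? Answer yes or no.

no

139.33.109.221: longest match 139.33.0.0/16 -> VPN-HUB
121.24.148.238: longest match 0.0.0.0/0 -> CORE-SW2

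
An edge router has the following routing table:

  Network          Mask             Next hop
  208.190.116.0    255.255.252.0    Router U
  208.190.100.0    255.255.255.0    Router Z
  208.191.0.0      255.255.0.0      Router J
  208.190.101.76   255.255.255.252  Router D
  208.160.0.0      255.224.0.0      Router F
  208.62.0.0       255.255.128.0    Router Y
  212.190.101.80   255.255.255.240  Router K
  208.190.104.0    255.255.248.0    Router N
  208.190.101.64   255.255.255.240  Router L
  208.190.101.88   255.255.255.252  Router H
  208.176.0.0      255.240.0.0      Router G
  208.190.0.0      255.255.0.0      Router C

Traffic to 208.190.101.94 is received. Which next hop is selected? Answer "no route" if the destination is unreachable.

Routes whose prefix contains 208.190.101.94:
  208.160.0.0/11 (208.160.0.0 - 208.191.255.255) -> Router F
  208.176.0.0/12 (208.176.0.0 - 208.191.255.255) -> Router G
  208.190.0.0/16 (208.190.0.0 - 208.190.255.255) -> Router C
More-specific entries that do NOT match:
  208.190.101.76/30 (208.190.101.76 - 208.190.101.79) does not contain 208.190.101.94
  208.190.101.88/30 (208.190.101.88 - 208.190.101.91) does not contain 208.190.101.94
  212.190.101.80/28 (212.190.101.80 - 212.190.101.95) does not contain 208.190.101.94
  208.190.101.64/28 (208.190.101.64 - 208.190.101.79) does not contain 208.190.101.94
  208.190.100.0/24 (208.190.100.0 - 208.190.100.255) does not contain 208.190.101.94
  208.190.116.0/22 (208.190.116.0 - 208.190.119.255) does not contain 208.190.101.94
  208.190.104.0/21 (208.190.104.0 - 208.190.111.255) does not contain 208.190.101.94
  208.62.0.0/17 (208.62.0.0 - 208.62.127.255) does not contain 208.190.101.94
Longest matching prefix is /16 -> next hop Router C.

Router C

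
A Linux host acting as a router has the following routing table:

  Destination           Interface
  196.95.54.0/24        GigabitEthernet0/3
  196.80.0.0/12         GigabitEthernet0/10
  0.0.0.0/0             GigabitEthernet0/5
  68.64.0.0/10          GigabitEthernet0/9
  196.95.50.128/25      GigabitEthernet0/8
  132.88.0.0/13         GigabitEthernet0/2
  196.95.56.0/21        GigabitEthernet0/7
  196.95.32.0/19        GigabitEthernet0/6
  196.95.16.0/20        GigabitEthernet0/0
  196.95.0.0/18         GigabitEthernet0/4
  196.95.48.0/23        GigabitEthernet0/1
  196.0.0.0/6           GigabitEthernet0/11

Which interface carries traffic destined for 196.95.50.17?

GigabitEthernet0/6

Routes whose prefix contains 196.95.50.17:
  0.0.0.0/0 (default, matches everything) -> GigabitEthernet0/5
  196.0.0.0/6 (196.0.0.0 - 199.255.255.255) -> GigabitEthernet0/11
  196.80.0.0/12 (196.80.0.0 - 196.95.255.255) -> GigabitEthernet0/10
  196.95.0.0/18 (196.95.0.0 - 196.95.63.255) -> GigabitEthernet0/4
  196.95.32.0/19 (196.95.32.0 - 196.95.63.255) -> GigabitEthernet0/6
More-specific entries that do NOT match:
  196.95.50.128/25 (196.95.50.128 - 196.95.50.255) does not contain 196.95.50.17
  196.95.54.0/24 (196.95.54.0 - 196.95.54.255) does not contain 196.95.50.17
  196.95.48.0/23 (196.95.48.0 - 196.95.49.255) does not contain 196.95.50.17
  196.95.56.0/21 (196.95.56.0 - 196.95.63.255) does not contain 196.95.50.17
  196.95.16.0/20 (196.95.16.0 - 196.95.31.255) does not contain 196.95.50.17
Longest matching prefix is /19 -> interface GigabitEthernet0/6.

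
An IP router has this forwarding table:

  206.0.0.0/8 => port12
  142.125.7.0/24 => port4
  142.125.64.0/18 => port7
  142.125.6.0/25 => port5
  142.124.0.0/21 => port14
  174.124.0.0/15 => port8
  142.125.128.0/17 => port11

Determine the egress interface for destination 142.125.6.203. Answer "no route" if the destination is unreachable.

No entry's prefix contains 142.125.6.203; there is no default route.

no route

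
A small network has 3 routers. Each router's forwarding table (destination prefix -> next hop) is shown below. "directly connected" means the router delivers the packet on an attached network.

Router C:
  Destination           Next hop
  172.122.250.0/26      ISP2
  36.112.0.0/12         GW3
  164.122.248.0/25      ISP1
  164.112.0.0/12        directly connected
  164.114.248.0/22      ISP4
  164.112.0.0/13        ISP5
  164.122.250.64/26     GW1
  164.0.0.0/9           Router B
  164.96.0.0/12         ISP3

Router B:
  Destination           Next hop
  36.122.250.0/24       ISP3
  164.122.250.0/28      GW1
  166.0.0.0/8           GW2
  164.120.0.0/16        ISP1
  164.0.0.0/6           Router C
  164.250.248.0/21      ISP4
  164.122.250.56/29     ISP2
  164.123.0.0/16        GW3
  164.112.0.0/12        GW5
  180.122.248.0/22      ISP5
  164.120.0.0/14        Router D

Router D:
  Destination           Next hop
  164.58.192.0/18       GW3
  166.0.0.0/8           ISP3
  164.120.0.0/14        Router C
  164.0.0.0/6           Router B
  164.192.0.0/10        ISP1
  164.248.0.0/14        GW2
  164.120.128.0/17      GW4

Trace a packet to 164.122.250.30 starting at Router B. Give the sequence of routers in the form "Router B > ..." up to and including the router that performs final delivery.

At Router B: longest match for 164.122.250.30 is 164.120.0.0/14 -> Router D
At Router D: longest match for 164.122.250.30 is 164.120.0.0/14 -> Router C
At Router C: longest match for 164.122.250.30 is 164.112.0.0/12 -> directly connected

Router B > Router D > Router C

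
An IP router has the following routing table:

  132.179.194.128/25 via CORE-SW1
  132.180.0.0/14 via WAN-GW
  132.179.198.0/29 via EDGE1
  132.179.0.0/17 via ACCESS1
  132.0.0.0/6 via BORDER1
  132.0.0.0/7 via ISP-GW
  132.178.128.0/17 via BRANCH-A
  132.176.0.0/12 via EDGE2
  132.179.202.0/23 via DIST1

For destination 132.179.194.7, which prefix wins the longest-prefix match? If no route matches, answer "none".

Entries matching 132.179.194.7:
  132.0.0.0/6 (132.0.0.0 - 135.255.255.255)
  132.0.0.0/7 (132.0.0.0 - 133.255.255.255)
  132.176.0.0/12 (132.176.0.0 - 132.191.255.255)
Most specific is 132.176.0.0/12.

132.176.0.0/12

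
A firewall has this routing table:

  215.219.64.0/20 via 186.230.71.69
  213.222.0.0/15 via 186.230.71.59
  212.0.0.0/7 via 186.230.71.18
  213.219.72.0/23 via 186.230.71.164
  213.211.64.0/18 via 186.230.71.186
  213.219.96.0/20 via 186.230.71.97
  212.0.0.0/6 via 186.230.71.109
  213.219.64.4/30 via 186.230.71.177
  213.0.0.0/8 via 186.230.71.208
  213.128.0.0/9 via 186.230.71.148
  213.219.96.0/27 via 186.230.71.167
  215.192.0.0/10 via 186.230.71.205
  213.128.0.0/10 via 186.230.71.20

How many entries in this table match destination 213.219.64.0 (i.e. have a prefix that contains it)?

4

Prefixes containing 213.219.64.0:
  212.0.0.0/6 (212.0.0.0 - 215.255.255.255)
  212.0.0.0/7 (212.0.0.0 - 213.255.255.255)
  213.0.0.0/8 (213.0.0.0 - 213.255.255.255)
  213.128.0.0/9 (213.128.0.0 - 213.255.255.255)
Total matching entries: 4.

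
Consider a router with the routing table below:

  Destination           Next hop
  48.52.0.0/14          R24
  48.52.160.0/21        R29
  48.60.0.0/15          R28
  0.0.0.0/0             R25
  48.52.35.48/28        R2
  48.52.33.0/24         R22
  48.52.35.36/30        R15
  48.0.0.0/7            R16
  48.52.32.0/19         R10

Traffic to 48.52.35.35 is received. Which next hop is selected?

Routes whose prefix contains 48.52.35.35:
  0.0.0.0/0 (default, matches everything) -> R25
  48.0.0.0/7 (48.0.0.0 - 49.255.255.255) -> R16
  48.52.0.0/14 (48.52.0.0 - 48.55.255.255) -> R24
  48.52.32.0/19 (48.52.32.0 - 48.52.63.255) -> R10
More-specific entries that do NOT match:
  48.52.35.36/30 (48.52.35.36 - 48.52.35.39) does not contain 48.52.35.35
  48.52.35.48/28 (48.52.35.48 - 48.52.35.63) does not contain 48.52.35.35
  48.52.33.0/24 (48.52.33.0 - 48.52.33.255) does not contain 48.52.35.35
  48.52.160.0/21 (48.52.160.0 - 48.52.167.255) does not contain 48.52.35.35
Longest matching prefix is /19 -> next hop R10.

R10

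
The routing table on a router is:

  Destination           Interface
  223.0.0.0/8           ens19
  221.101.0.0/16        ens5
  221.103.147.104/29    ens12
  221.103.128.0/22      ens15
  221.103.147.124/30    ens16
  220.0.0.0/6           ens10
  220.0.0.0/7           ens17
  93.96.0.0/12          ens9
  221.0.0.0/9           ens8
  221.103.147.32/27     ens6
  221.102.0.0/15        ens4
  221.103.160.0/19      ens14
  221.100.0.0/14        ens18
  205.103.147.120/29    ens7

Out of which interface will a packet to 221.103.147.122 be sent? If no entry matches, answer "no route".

ens4

Routes whose prefix contains 221.103.147.122:
  220.0.0.0/6 (220.0.0.0 - 223.255.255.255) -> ens10
  220.0.0.0/7 (220.0.0.0 - 221.255.255.255) -> ens17
  221.0.0.0/9 (221.0.0.0 - 221.127.255.255) -> ens8
  221.100.0.0/14 (221.100.0.0 - 221.103.255.255) -> ens18
  221.102.0.0/15 (221.102.0.0 - 221.103.255.255) -> ens4
More-specific entries that do NOT match:
  221.103.147.124/30 (221.103.147.124 - 221.103.147.127) does not contain 221.103.147.122
  221.103.147.104/29 (221.103.147.104 - 221.103.147.111) does not contain 221.103.147.122
  205.103.147.120/29 (205.103.147.120 - 205.103.147.127) does not contain 221.103.147.122
  221.103.147.32/27 (221.103.147.32 - 221.103.147.63) does not contain 221.103.147.122
  221.103.128.0/22 (221.103.128.0 - 221.103.131.255) does not contain 221.103.147.122
  221.103.160.0/19 (221.103.160.0 - 221.103.191.255) does not contain 221.103.147.122
  221.101.0.0/16 (221.101.0.0 - 221.101.255.255) does not contain 221.103.147.122
Longest matching prefix is /15 -> interface ens4.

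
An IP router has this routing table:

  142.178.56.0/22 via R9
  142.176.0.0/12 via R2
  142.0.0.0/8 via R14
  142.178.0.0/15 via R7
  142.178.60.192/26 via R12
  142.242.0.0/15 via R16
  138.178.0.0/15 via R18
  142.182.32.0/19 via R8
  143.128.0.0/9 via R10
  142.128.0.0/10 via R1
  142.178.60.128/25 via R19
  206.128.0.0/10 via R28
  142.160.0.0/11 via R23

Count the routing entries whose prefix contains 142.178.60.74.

Prefixes containing 142.178.60.74:
  142.0.0.0/8 (142.0.0.0 - 142.255.255.255)
  142.128.0.0/10 (142.128.0.0 - 142.191.255.255)
  142.160.0.0/11 (142.160.0.0 - 142.191.255.255)
  142.176.0.0/12 (142.176.0.0 - 142.191.255.255)
  142.178.0.0/15 (142.178.0.0 - 142.179.255.255)
Total matching entries: 5.

5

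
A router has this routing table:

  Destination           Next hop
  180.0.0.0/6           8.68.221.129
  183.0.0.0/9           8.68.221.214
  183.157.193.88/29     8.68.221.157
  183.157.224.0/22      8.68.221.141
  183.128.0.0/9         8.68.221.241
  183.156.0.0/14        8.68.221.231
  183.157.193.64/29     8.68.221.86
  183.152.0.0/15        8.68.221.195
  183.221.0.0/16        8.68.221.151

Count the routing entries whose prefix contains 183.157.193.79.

Prefixes containing 183.157.193.79:
  180.0.0.0/6 (180.0.0.0 - 183.255.255.255)
  183.128.0.0/9 (183.128.0.0 - 183.255.255.255)
  183.156.0.0/14 (183.156.0.0 - 183.159.255.255)
Total matching entries: 3.

3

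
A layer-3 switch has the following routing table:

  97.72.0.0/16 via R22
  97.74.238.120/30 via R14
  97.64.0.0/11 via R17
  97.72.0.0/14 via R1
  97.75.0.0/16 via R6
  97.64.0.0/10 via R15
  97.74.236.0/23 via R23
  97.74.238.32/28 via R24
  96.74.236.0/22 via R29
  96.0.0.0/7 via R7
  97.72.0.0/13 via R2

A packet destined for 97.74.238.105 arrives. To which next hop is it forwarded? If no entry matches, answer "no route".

Routes whose prefix contains 97.74.238.105:
  96.0.0.0/7 (96.0.0.0 - 97.255.255.255) -> R7
  97.64.0.0/10 (97.64.0.0 - 97.127.255.255) -> R15
  97.64.0.0/11 (97.64.0.0 - 97.95.255.255) -> R17
  97.72.0.0/13 (97.72.0.0 - 97.79.255.255) -> R2
  97.72.0.0/14 (97.72.0.0 - 97.75.255.255) -> R1
More-specific entries that do NOT match:
  97.74.238.120/30 (97.74.238.120 - 97.74.238.123) does not contain 97.74.238.105
  97.74.238.32/28 (97.74.238.32 - 97.74.238.47) does not contain 97.74.238.105
  97.74.236.0/23 (97.74.236.0 - 97.74.237.255) does not contain 97.74.238.105
  96.74.236.0/22 (96.74.236.0 - 96.74.239.255) does not contain 97.74.238.105
  97.72.0.0/16 (97.72.0.0 - 97.72.255.255) does not contain 97.74.238.105
  97.75.0.0/16 (97.75.0.0 - 97.75.255.255) does not contain 97.74.238.105
Longest matching prefix is /14 -> next hop R1.

R1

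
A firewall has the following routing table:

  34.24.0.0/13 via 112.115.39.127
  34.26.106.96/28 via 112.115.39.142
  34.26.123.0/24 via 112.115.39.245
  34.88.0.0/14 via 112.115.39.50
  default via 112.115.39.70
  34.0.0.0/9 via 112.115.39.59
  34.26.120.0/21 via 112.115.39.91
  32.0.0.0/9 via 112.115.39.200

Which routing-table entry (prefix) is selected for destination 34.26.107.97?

34.24.0.0/13

Entries matching 34.26.107.97:
  0.0.0.0/0 (default, matches everything)
  34.0.0.0/9 (34.0.0.0 - 34.127.255.255)
  34.24.0.0/13 (34.24.0.0 - 34.31.255.255)
Most specific is 34.24.0.0/13.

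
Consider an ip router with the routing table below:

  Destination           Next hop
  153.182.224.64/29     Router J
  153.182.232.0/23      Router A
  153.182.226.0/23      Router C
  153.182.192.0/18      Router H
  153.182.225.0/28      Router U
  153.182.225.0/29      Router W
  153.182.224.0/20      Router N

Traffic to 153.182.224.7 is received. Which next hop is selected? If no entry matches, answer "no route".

Routes whose prefix contains 153.182.224.7:
  153.182.192.0/18 (153.182.192.0 - 153.182.255.255) -> Router H
  153.182.224.0/20 (153.182.224.0 - 153.182.239.255) -> Router N
More-specific entries that do NOT match:
  153.182.224.64/29 (153.182.224.64 - 153.182.224.71) does not contain 153.182.224.7
  153.182.225.0/29 (153.182.225.0 - 153.182.225.7) does not contain 153.182.224.7
  153.182.225.0/28 (153.182.225.0 - 153.182.225.15) does not contain 153.182.224.7
  153.182.232.0/23 (153.182.232.0 - 153.182.233.255) does not contain 153.182.224.7
  153.182.226.0/23 (153.182.226.0 - 153.182.227.255) does not contain 153.182.224.7
Longest matching prefix is /20 -> next hop Router N.

Router N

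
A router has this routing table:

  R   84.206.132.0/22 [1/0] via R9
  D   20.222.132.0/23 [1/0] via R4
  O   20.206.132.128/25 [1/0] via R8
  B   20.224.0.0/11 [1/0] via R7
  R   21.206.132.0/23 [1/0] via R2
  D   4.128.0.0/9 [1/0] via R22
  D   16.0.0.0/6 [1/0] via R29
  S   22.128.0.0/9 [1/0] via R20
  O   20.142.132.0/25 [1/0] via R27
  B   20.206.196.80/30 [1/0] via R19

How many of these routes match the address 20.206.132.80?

No listed prefix contains 20.206.132.80.
Total matching entries: 0.

0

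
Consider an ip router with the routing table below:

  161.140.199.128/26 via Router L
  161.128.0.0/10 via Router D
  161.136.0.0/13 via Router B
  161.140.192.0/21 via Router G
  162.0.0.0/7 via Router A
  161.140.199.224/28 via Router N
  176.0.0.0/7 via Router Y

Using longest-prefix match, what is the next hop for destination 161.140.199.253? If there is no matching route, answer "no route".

Routes whose prefix contains 161.140.199.253:
  161.128.0.0/10 (161.128.0.0 - 161.191.255.255) -> Router D
  161.136.0.0/13 (161.136.0.0 - 161.143.255.255) -> Router B
  161.140.192.0/21 (161.140.192.0 - 161.140.199.255) -> Router G
More-specific entries that do NOT match:
  161.140.199.224/28 (161.140.199.224 - 161.140.199.239) does not contain 161.140.199.253
  161.140.199.128/26 (161.140.199.128 - 161.140.199.191) does not contain 161.140.199.253
Longest matching prefix is /21 -> next hop Router G.

Router G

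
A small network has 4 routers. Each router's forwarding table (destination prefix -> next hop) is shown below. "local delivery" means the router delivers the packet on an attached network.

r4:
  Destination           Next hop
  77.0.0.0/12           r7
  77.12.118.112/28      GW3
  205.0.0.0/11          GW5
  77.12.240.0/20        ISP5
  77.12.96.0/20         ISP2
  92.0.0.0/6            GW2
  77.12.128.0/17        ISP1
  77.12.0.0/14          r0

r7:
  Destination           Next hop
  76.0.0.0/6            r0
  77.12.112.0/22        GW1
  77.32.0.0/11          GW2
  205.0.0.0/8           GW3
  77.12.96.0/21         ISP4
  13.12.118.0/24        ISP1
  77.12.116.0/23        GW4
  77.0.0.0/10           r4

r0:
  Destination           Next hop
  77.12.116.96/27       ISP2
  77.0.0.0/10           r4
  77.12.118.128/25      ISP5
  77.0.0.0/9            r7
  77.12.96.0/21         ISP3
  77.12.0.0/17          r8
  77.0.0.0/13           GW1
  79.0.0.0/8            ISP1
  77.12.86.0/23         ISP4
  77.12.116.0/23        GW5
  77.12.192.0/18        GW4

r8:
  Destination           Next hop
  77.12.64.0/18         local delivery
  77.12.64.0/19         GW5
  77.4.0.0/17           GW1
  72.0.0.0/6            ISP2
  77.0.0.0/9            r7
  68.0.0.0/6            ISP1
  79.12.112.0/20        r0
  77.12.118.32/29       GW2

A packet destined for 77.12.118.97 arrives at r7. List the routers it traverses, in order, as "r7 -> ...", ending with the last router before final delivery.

At r7: longest match for 77.12.118.97 is 77.0.0.0/10 -> r4
At r4: longest match for 77.12.118.97 is 77.12.0.0/14 -> r0
At r0: longest match for 77.12.118.97 is 77.12.0.0/17 -> r8
At r8: longest match for 77.12.118.97 is 77.12.64.0/18 -> local delivery

r7 -> r4 -> r0 -> r8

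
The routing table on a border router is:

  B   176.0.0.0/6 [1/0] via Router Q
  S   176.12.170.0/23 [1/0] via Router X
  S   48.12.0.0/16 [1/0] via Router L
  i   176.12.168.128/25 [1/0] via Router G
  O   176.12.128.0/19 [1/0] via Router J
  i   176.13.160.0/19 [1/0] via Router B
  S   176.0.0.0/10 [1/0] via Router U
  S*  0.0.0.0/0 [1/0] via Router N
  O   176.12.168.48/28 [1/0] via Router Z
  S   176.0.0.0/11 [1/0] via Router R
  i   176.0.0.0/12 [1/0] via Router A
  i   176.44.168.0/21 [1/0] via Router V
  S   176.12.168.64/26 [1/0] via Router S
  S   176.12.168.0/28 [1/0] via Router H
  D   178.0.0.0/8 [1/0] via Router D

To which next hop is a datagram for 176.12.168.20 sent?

Routes whose prefix contains 176.12.168.20:
  0.0.0.0/0 (default, matches everything) -> Router N
  176.0.0.0/6 (176.0.0.0 - 179.255.255.255) -> Router Q
  176.0.0.0/10 (176.0.0.0 - 176.63.255.255) -> Router U
  176.0.0.0/11 (176.0.0.0 - 176.31.255.255) -> Router R
  176.0.0.0/12 (176.0.0.0 - 176.15.255.255) -> Router A
More-specific entries that do NOT match:
  176.12.168.48/28 (176.12.168.48 - 176.12.168.63) does not contain 176.12.168.20
  176.12.168.0/28 (176.12.168.0 - 176.12.168.15) does not contain 176.12.168.20
  176.12.168.64/26 (176.12.168.64 - 176.12.168.127) does not contain 176.12.168.20
  176.12.168.128/25 (176.12.168.128 - 176.12.168.255) does not contain 176.12.168.20
  176.12.170.0/23 (176.12.170.0 - 176.12.171.255) does not contain 176.12.168.20
  176.44.168.0/21 (176.44.168.0 - 176.44.175.255) does not contain 176.12.168.20
  176.12.128.0/19 (176.12.128.0 - 176.12.159.255) does not contain 176.12.168.20
  176.13.160.0/19 (176.13.160.0 - 176.13.191.255) does not contain 176.12.168.20
  48.12.0.0/16 (48.12.0.0 - 48.12.255.255) does not contain 176.12.168.20
Longest matching prefix is /12 -> next hop Router A.

Router A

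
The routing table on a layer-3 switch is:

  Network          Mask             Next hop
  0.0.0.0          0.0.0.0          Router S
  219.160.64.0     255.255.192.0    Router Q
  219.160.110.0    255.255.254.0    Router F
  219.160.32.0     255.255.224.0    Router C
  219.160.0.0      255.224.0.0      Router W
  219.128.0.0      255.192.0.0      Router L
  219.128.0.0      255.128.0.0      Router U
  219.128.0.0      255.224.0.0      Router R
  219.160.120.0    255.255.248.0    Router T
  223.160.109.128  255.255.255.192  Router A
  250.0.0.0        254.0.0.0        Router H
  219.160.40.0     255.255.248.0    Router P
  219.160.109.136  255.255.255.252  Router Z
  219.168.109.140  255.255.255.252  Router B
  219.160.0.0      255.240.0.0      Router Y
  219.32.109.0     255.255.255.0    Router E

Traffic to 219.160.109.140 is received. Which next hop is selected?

Router Q

Routes whose prefix contains 219.160.109.140:
  0.0.0.0/0 (default, matches everything) -> Router S
  219.128.0.0/9 (219.128.0.0 - 219.255.255.255) -> Router U
  219.128.0.0/10 (219.128.0.0 - 219.191.255.255) -> Router L
  219.160.0.0/11 (219.160.0.0 - 219.191.255.255) -> Router W
  219.160.0.0/12 (219.160.0.0 - 219.175.255.255) -> Router Y
  219.160.64.0/18 (219.160.64.0 - 219.160.127.255) -> Router Q
More-specific entries that do NOT match:
  219.160.109.136/30 (219.160.109.136 - 219.160.109.139) does not contain 219.160.109.140
  219.168.109.140/30 (219.168.109.140 - 219.168.109.143) does not contain 219.160.109.140
  223.160.109.128/26 (223.160.109.128 - 223.160.109.191) does not contain 219.160.109.140
  219.32.109.0/24 (219.32.109.0 - 219.32.109.255) does not contain 219.160.109.140
  219.160.110.0/23 (219.160.110.0 - 219.160.111.255) does not contain 219.160.109.140
  219.160.120.0/21 (219.160.120.0 - 219.160.127.255) does not contain 219.160.109.140
  219.160.40.0/21 (219.160.40.0 - 219.160.47.255) does not contain 219.160.109.140
  219.160.32.0/19 (219.160.32.0 - 219.160.63.255) does not contain 219.160.109.140
Longest matching prefix is /18 -> next hop Router Q.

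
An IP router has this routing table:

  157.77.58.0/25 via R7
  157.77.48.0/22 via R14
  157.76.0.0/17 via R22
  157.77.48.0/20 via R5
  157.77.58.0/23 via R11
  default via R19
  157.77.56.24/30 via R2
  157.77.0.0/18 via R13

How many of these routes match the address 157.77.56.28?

3

Prefixes containing 157.77.56.28:
  0.0.0.0/0 (default, matches everything)
  157.77.0.0/18 (157.77.0.0 - 157.77.63.255)
  157.77.48.0/20 (157.77.48.0 - 157.77.63.255)
Total matching entries: 3.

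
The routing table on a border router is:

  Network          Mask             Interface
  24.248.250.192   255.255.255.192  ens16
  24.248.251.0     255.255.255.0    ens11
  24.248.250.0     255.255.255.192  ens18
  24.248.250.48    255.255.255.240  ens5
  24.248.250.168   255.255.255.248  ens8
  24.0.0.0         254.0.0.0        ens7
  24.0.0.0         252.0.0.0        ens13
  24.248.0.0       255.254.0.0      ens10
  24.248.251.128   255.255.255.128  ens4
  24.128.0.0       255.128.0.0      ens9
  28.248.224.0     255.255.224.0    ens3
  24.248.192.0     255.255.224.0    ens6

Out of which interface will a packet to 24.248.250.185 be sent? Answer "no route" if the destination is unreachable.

Routes whose prefix contains 24.248.250.185:
  24.0.0.0/6 (24.0.0.0 - 27.255.255.255) -> ens13
  24.0.0.0/7 (24.0.0.0 - 25.255.255.255) -> ens7
  24.128.0.0/9 (24.128.0.0 - 24.255.255.255) -> ens9
  24.248.0.0/15 (24.248.0.0 - 24.249.255.255) -> ens10
More-specific entries that do NOT match:
  24.248.250.168/29 (24.248.250.168 - 24.248.250.175) does not contain 24.248.250.185
  24.248.250.48/28 (24.248.250.48 - 24.248.250.63) does not contain 24.248.250.185
  24.248.250.192/26 (24.248.250.192 - 24.248.250.255) does not contain 24.248.250.185
  24.248.250.0/26 (24.248.250.0 - 24.248.250.63) does not contain 24.248.250.185
  24.248.251.128/25 (24.248.251.128 - 24.248.251.255) does not contain 24.248.250.185
  24.248.251.0/24 (24.248.251.0 - 24.248.251.255) does not contain 24.248.250.185
  28.248.224.0/19 (28.248.224.0 - 28.248.255.255) does not contain 24.248.250.185
  24.248.192.0/19 (24.248.192.0 - 24.248.223.255) does not contain 24.248.250.185
Longest matching prefix is /15 -> interface ens10.

ens10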